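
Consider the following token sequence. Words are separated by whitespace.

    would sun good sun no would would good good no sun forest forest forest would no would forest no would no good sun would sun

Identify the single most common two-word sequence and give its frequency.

"no would", 3 times

Bigram frequencies (highest first):
  no would: 3
  would sun: 2
  good sun: 2
  forest forest: 2
  would no: 2
  sun good: 1
  … (12 more, each ≤ 1)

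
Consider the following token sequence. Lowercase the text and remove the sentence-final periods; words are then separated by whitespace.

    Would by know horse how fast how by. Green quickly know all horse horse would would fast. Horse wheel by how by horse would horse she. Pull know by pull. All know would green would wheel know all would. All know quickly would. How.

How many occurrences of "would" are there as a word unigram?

8

Scanning the 44 tokens for "would":
  position 1: would
  position 15: would
  position 16: would
  position 24: would
  position 33: would
  position 35: would
  position 39: would
  position 43: would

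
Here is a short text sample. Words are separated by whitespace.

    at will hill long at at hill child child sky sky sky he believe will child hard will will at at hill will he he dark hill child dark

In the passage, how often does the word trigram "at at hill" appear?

2

Scanning the 27 overlapping trigram windows for "at at hill":
  position 5–7: at at hill
  position 20–22: at at hill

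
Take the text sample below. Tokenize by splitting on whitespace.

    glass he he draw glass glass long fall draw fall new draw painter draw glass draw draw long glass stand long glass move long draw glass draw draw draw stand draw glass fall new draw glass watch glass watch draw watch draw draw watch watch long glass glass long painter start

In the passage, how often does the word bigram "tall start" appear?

Scanning the 50 overlapping bigram windows for "tall start":
  (none found)

0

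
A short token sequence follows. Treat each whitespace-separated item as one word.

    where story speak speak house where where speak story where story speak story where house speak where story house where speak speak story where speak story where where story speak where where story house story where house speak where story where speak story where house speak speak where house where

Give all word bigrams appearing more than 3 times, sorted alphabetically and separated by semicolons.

speak story; speak where; story where; where house; where speak; where story

Bigram counts meeting the condition (more than 3 times):
  speak story: 5
  speak where: 4
  story where: 7
  where house: 4
  where speak: 4
  where story: 6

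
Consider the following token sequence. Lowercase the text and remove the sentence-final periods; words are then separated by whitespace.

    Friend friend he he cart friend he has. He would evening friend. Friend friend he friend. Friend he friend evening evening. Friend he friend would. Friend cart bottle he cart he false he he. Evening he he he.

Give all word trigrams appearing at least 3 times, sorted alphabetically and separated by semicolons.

friend friend he; friend he friend

Trigram counts meeting the condition (at least 3 times):
  friend friend he: 3
  friend he friend: 3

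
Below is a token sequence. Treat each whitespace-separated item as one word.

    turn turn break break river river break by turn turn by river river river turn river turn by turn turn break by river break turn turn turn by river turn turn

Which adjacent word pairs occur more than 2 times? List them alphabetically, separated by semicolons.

by river; river river; river turn; turn by; turn turn

Bigram counts meeting the condition (more than 2 times):
  by river: 3
  river river: 3
  river turn: 3
  turn by: 3
  turn turn: 6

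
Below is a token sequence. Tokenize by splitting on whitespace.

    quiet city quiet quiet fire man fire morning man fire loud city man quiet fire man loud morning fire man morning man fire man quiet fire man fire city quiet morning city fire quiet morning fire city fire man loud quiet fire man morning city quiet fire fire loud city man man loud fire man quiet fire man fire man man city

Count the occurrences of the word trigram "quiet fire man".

Scanning the 60 overlapping trigram windows for "quiet fire man":
  position 4–6: quiet fire man
  position 14–16: quiet fire man
  position 25–27: quiet fire man
  position 41–43: quiet fire man
  position 56–58: quiet fire man

5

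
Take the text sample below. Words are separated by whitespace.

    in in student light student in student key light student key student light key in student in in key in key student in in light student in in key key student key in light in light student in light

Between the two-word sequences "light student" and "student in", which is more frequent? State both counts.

"student in" (5 vs 4)

"light student": 4 occurrences
"student in": 5 occurrences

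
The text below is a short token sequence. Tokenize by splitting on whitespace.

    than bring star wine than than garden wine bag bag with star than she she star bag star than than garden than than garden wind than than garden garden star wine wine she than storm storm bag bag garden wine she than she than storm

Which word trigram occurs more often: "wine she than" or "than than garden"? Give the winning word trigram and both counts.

"than than garden" (4 vs 2)

"wine she than": 2 occurrences
"than than garden": 4 occurrences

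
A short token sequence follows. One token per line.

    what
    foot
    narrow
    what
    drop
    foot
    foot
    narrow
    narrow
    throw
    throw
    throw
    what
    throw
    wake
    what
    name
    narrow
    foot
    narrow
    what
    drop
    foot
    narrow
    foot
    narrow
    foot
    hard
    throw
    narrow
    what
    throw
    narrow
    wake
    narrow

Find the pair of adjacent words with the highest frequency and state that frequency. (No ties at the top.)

Bigram frequencies (highest first):
  foot narrow: 5
  narrow what: 3
  narrow foot: 3
  what drop: 2
  drop foot: 2
  throw throw: 2
  … (15 more, each ≤ 2)

"foot narrow", 5 times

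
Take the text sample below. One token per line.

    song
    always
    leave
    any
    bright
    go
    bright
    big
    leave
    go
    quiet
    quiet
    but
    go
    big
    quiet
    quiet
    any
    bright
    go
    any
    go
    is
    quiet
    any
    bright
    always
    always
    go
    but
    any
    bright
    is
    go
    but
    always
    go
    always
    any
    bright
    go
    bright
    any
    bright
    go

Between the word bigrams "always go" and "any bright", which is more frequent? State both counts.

"always go": 2 occurrences
"any bright": 6 occurrences

"any bright" (6 vs 2)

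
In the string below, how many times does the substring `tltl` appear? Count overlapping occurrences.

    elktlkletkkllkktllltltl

Sliding a length-4 window over the 23 characters (20 positions):
  position 20–23: tltl

1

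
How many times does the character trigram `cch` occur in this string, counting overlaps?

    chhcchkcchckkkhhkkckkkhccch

3

Sliding a length-3 window over the 27 characters (25 positions):
  position 4–6: cch
  position 8–10: cch
  position 25–27: cch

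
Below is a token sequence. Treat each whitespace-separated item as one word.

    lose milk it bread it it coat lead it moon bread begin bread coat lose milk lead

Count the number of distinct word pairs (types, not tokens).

15

17 tokens → 16 bigram windows in total.
Repeated bigrams (each contributes count−1 duplicates):
  lose milk: 2
1 duplicate windows → 16 − 1 = 15 distinct.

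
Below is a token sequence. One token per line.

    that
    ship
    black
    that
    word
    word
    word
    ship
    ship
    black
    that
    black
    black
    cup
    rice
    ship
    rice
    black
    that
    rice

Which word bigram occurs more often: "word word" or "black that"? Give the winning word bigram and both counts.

"word word": 2 occurrences
"black that": 3 occurrences

"black that" (3 vs 2)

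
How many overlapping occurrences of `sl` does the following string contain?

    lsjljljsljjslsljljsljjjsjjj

4

Sliding a length-2 window over the 27 characters (26 positions):
  position 8–9: sl
  position 12–13: sl
  position 14–15: sl
  position 19–20: sl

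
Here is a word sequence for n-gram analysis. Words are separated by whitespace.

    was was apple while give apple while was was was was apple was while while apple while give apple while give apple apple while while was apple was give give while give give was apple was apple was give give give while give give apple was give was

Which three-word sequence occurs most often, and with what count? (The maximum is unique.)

"was apple was", 4 times

Trigram frequencies (highest first):
  was apple was: 4
  apple while give: 3
  while give apple: 3
  apple was give: 3
  was was apple: 2
  give apple while: 2
  … (24 more, each ≤ 2)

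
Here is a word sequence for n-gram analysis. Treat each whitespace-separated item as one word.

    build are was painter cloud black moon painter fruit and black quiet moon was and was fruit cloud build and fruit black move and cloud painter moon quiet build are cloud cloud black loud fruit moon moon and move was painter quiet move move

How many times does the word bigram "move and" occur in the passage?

Scanning the 43 overlapping bigram windows for "move and":
  position 23–24: move and

1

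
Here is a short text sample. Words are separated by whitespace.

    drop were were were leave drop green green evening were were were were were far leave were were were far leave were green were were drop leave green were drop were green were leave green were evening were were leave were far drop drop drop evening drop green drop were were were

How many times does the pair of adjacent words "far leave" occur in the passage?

2

Scanning the 51 overlapping bigram windows for "far leave":
  position 15–16: far leave
  position 20–21: far leave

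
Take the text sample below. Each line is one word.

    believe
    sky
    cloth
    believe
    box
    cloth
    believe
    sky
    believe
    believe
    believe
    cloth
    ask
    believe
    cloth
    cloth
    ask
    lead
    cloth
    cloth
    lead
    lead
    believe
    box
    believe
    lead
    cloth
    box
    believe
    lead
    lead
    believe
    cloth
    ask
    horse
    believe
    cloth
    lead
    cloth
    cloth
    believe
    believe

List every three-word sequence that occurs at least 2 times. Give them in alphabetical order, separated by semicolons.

Trigram counts meeting the condition (at least 2 times):
  believe cloth ask: 2
  box believe lead: 2
  lead cloth cloth: 2
  lead lead believe: 2

believe cloth ask; box believe lead; lead cloth cloth; lead lead believe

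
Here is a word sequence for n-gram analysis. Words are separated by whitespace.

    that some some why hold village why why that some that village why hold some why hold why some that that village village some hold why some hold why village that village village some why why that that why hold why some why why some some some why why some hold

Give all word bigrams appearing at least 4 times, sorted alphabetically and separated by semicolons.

Bigram counts meeting the condition (at least 4 times):
  hold why: 4
  some why: 5
  why hold: 4
  why some: 5
  why why: 4

hold why; some why; why hold; why some; why why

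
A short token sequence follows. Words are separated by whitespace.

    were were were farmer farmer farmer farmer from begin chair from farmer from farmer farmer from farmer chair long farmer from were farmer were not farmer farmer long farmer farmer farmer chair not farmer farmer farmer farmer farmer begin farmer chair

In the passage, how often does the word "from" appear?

Scanning the 41 tokens for "from":
  position 8: from
  position 11: from
  position 13: from
  position 16: from
  position 21: from

5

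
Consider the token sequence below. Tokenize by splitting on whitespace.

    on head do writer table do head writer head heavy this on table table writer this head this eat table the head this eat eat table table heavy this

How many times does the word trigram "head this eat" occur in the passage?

Scanning the 27 overlapping trigram windows for "head this eat":
  position 17–19: head this eat
  position 22–24: head this eat

2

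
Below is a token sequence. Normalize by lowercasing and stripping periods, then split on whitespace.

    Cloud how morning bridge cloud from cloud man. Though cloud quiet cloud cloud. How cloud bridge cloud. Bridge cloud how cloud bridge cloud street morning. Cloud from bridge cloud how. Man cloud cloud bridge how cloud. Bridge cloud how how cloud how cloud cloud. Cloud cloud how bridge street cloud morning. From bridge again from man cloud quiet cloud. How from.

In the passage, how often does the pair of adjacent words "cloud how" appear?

8

Scanning the 60 overlapping bigram windows for "cloud how":
  position 1–2: cloud how
  position 13–14: cloud how
  position 19–20: cloud how
  position 29–30: cloud how
  position 38–39: cloud how
  position 41–42: cloud how
  position 46–47: cloud how
  position 59–60: cloud how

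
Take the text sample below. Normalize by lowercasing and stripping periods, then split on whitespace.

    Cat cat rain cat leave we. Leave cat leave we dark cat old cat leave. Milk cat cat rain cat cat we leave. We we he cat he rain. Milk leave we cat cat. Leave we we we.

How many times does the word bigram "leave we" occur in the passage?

Scanning the 37 overlapping bigram windows for "leave we":
  position 5–6: leave we
  position 9–10: leave we
  position 23–24: leave we
  position 31–32: leave we
  position 35–36: leave we

5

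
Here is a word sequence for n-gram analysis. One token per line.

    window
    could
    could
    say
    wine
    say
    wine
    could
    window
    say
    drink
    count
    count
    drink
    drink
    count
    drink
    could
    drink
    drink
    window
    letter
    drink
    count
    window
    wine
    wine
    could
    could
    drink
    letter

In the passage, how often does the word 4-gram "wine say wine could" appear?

Scanning the 28 overlapping 4-gram windows for "wine say wine could":
  position 5–8: wine say wine could

1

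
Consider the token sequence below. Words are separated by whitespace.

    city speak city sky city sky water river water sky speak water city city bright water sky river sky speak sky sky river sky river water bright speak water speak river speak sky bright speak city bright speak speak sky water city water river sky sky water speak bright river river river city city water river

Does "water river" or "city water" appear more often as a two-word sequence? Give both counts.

"water river": 3 occurrences
"city water": 2 occurrences

"water river" (3 vs 2)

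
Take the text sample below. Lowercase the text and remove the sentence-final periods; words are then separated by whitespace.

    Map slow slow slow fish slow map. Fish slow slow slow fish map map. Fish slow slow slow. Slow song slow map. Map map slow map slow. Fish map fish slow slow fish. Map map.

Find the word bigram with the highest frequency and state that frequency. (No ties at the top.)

Bigram frequencies (highest first):
  slow slow: 8
  slow fish: 4
  fish slow: 4
  map map: 4
  map slow: 3
  slow map: 3
  … (4 more, each ≤ 3)

"slow slow", 8 times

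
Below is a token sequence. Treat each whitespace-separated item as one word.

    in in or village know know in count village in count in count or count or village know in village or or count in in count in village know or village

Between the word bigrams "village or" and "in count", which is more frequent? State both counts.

"in count" (4 vs 1)

"village or": 1 occurrence
"in count": 4 occurrences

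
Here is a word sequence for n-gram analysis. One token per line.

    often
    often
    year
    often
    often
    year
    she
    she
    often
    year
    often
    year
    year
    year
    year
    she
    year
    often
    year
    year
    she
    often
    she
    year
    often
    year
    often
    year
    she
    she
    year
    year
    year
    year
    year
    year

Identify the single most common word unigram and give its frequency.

Unigram frequencies (highest first):
  year: 19
  often: 10
  she: 7

"year", 19 times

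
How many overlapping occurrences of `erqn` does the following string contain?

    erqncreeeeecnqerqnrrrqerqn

Sliding a length-4 window over the 26 characters (23 positions):
  position 1–4: erqn
  position 15–18: erqn
  position 23–26: erqn

3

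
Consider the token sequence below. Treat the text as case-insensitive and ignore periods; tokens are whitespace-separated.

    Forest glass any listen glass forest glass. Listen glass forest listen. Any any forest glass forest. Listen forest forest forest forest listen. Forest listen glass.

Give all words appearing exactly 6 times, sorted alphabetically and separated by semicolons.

glass; listen

Unigram counts meeting the condition (exactly 6 times):
  glass: 6
  listen: 6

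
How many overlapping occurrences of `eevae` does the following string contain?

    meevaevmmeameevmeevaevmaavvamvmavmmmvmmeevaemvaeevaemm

Sliding a length-5 window over the 54 characters (50 positions):
  position 2–6: eevae
  position 17–21: eevae
  position 40–44: eevae
  position 48–52: eevae

4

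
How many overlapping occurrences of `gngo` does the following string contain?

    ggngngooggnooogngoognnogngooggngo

4

Sliding a length-4 window over the 33 characters (30 positions):
  position 4–7: gngo
  position 15–18: gngo
  position 24–27: gngo
  position 30–33: gngo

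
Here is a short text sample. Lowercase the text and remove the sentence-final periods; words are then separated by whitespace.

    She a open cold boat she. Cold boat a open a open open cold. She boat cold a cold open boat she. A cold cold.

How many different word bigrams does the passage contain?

17

25 tokens → 24 bigram windows in total.
Repeated bigrams (each contributes count−1 duplicates):
  a open: 3
  a cold: 2
  boat she: 2
  cold boat: 2
  open cold: 2
  she a: 2
7 duplicate windows → 24 − 7 = 17 distinct.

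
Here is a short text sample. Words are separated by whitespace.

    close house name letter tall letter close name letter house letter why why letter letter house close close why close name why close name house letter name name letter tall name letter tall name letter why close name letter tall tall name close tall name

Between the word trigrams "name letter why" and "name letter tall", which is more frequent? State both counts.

"name letter why": 1 occurrence
"name letter tall": 4 occurrences

"name letter tall" (4 vs 1)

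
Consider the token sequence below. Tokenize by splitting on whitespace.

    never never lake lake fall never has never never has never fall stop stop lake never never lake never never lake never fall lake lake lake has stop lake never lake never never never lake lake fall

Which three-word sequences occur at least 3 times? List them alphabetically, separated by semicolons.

Trigram counts meeting the condition (at least 3 times):
  lake never never: 3
  never lake never: 3
  never never lake: 4

lake never never; never lake never; never never lake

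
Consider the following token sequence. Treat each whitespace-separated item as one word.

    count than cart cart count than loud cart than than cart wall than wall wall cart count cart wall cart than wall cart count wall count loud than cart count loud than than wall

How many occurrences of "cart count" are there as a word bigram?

Scanning the 33 overlapping bigram windows for "cart count":
  position 4–5: cart count
  position 16–17: cart count
  position 23–24: cart count
  position 29–30: cart count

4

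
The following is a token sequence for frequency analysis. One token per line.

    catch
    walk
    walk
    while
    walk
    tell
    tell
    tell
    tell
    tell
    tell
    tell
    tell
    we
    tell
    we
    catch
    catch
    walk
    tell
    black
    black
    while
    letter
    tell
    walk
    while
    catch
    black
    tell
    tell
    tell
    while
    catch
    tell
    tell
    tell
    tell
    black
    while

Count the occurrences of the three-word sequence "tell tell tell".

9

Scanning the 38 overlapping trigram windows for "tell tell tell":
  position 6–8: tell tell tell
  position 7–9: tell tell tell
  position 8–10: tell tell tell
  position 9–11: tell tell tell
  position 10–12: tell tell tell
  position 11–13: tell tell tell
  position 30–32: tell tell tell
  position 35–37: tell tell tell
  position 36–38: tell tell tell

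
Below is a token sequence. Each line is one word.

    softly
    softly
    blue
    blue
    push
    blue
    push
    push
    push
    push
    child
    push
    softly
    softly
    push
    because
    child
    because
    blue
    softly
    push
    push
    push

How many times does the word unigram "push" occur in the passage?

10

Scanning the 23 tokens for "push":
  position 5: push
  position 7: push
  position 8: push
  position 9: push
  position 10: push
  position 12: push
  position 15: push
  position 21: push
  position 22: push
  position 23: push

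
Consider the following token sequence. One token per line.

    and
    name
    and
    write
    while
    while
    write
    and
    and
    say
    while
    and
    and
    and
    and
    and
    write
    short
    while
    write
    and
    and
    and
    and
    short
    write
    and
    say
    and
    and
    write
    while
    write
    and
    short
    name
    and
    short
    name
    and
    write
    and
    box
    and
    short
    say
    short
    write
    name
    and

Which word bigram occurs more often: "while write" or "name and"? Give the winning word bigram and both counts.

"name and" (4 vs 3)

"while write": 3 occurrences
"name and": 4 occurrences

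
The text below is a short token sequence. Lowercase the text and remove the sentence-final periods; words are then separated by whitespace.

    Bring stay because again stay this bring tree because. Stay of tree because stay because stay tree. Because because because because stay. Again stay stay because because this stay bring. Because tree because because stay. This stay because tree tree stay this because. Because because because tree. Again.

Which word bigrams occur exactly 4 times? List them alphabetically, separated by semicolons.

Bigram counts meeting the condition (exactly 4 times):
  stay because: 4
  tree because: 4

stay because; tree because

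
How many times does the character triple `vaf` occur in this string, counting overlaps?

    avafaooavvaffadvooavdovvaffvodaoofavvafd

4

Sliding a length-3 window over the 40 characters (38 positions):
  position 2–4: vaf
  position 10–12: vaf
  position 24–26: vaf
  position 37–39: vaf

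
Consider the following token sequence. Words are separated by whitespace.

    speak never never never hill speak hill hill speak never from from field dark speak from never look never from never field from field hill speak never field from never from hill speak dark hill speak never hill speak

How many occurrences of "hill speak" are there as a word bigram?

Scanning the 38 overlapping bigram windows for "hill speak":
  position 5–6: hill speak
  position 8–9: hill speak
  position 25–26: hill speak
  position 32–33: hill speak
  position 35–36: hill speak
  position 38–39: hill speak

6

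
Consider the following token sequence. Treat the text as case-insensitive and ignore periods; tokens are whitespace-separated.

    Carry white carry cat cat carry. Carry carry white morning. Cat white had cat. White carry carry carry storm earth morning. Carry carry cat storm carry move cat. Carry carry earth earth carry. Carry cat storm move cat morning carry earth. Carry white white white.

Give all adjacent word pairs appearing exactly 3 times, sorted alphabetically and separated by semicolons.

Bigram counts meeting the condition (exactly 3 times):
  carry cat: 3
  carry white: 3

carry cat; carry white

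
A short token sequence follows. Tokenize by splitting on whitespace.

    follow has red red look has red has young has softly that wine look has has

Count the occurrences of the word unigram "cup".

Scanning the 16 tokens for "cup":
  (none found)

0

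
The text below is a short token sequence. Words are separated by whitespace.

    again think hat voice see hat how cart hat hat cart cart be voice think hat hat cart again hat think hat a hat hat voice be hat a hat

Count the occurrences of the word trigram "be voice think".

1

Scanning the 28 overlapping trigram windows for "be voice think":
  position 13–15: be voice think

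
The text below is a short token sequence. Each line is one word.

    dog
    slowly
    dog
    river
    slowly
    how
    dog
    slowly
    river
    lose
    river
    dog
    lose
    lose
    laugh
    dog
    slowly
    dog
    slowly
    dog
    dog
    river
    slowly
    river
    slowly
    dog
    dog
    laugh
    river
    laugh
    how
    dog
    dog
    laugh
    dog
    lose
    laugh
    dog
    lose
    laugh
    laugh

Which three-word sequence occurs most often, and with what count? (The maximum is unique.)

"dog slowly dog", 3 times

Trigram frequencies (highest first):
  dog slowly dog: 3
  dog river slowly: 2
  lose laugh dog: 2
  slowly dog dog: 2
  dog dog laugh: 2
  laugh dog lose: 2
  … (25 more, each ≤ 2)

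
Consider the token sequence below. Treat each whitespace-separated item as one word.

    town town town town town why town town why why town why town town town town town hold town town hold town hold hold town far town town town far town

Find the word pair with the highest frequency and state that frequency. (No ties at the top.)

Bigram frequencies (highest first):
  town town: 12
  town why: 3
  why town: 3
  town hold: 3
  hold town: 3
  town far: 2
  … (3 more, each ≤ 2)

"town town", 12 times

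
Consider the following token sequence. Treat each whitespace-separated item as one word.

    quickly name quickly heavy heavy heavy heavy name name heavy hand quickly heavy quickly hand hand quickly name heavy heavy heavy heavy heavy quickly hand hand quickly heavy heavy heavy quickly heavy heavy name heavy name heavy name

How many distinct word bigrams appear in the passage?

38 tokens → 37 bigram windows in total.
Repeated bigrams (each contributes count−1 duplicates):
  heavy heavy: 10
  heavy name: 4
  name heavy: 4
  quickly heavy: 4
  hand quickly: 3
  heavy quickly: 3
  hand hand: 2
  quickly hand: 2
  … (1 more repeated)
25 duplicate windows → 37 − 25 = 12 distinct.

12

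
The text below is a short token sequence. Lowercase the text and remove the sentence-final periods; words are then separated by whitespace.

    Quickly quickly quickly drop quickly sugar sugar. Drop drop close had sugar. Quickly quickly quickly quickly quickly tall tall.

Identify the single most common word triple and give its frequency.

Trigram frequencies (highest first):
  quickly quickly quickly: 4
  quickly quickly drop: 1
  quickly drop quickly: 1
  drop quickly sugar: 1
  quickly sugar sugar: 1
  sugar sugar drop: 1
  … (8 more, each ≤ 1)

"quickly quickly quickly", 4 times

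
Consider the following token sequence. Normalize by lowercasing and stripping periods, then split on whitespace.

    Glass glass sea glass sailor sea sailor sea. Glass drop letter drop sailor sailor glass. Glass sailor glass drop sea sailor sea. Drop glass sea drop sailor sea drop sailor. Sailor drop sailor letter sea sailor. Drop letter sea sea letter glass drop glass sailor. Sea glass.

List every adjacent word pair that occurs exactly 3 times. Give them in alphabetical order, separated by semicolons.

Bigram counts meeting the condition (exactly 3 times):
  glass drop: 3
  glass sailor: 3
  sea drop: 3
  sea glass: 3
  sea sailor: 3

glass drop; glass sailor; sea drop; sea glass; sea sailor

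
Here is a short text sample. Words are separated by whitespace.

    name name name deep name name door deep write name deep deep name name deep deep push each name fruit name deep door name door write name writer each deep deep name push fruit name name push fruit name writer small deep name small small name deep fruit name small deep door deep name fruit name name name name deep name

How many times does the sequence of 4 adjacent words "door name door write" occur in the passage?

1

Scanning the 58 overlapping 4-gram windows for "door name door write":
  position 23–26: door name door write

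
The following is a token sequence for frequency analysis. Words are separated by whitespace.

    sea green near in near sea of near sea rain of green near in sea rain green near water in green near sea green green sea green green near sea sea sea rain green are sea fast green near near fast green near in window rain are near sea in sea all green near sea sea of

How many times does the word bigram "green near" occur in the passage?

Scanning the 56 overlapping bigram windows for "green near":
  position 2–3: green near
  position 12–13: green near
  position 17–18: green near
  position 21–22: green near
  position 28–29: green near
  position 38–39: green near
  position 42–43: green near
  position 53–54: green near

8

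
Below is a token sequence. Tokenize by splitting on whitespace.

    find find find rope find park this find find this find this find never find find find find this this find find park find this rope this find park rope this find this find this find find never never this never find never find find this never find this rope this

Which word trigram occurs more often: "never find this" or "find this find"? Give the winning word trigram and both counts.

"never find this": 1 occurrence
"find this find": 4 occurrences

"find this find" (4 vs 1)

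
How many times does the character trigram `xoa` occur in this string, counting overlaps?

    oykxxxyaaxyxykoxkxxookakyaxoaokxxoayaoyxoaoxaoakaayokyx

3

Sliding a length-3 window over the 55 characters (53 positions):
  position 27–29: xoa
  position 33–35: xoa
  position 40–42: xoa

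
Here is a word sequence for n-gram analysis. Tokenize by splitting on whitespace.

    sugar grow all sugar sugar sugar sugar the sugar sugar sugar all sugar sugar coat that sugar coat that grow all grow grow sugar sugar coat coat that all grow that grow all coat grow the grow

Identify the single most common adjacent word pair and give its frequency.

"sugar sugar", 7 times

Bigram frequencies (highest first):
  sugar sugar: 7
  grow all: 3
  sugar coat: 3
  coat that: 3
  all sugar: 2
  that grow: 2
  … (15 more, each ≤ 2)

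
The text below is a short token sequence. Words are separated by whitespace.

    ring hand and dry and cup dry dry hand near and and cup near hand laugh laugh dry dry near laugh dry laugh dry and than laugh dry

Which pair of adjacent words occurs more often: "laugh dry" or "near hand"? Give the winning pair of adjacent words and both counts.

"laugh dry" (4 vs 1)

"laugh dry": 4 occurrences
"near hand": 1 occurrence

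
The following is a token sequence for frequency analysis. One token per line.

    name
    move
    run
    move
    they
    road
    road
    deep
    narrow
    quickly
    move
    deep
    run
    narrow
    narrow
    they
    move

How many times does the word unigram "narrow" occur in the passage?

Scanning the 17 tokens for "narrow":
  position 9: narrow
  position 14: narrow
  position 15: narrow

3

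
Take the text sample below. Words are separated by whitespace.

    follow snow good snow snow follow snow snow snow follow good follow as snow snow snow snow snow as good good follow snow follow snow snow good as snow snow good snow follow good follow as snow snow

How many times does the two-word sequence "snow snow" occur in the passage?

Scanning the 37 overlapping bigram windows for "snow snow":
  position 4–5: snow snow
  position 7–8: snow snow
  position 8–9: snow snow
  position 14–15: snow snow
  position 15–16: snow snow
  position 16–17: snow snow
  position 17–18: snow snow
  position 25–26: snow snow
  position 29–30: snow snow
  position 37–38: snow snow

10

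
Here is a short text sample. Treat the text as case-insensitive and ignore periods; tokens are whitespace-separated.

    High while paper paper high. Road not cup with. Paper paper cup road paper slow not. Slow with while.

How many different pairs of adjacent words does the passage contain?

17

19 tokens → 18 bigram windows in total.
Repeated bigrams (each contributes count−1 duplicates):
  paper paper: 2
1 duplicate windows → 18 − 1 = 17 distinct.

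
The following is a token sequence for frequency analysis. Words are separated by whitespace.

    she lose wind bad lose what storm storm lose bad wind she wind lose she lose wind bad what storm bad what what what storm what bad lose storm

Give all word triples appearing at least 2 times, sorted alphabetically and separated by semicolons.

lose wind bad; she lose wind

Trigram counts meeting the condition (at least 2 times):
  lose wind bad: 2
  she lose wind: 2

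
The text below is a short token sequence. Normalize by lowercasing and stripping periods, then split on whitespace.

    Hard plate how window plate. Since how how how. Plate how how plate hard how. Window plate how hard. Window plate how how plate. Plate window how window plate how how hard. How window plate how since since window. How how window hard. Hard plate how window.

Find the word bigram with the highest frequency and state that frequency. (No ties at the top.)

Bigram frequencies (highest first):
  plate how: 7
  how window: 6
  how how: 6
  window plate: 5
  how plate: 3
  hard plate: 2
  … (14 more, each ≤ 2)

"plate how", 7 times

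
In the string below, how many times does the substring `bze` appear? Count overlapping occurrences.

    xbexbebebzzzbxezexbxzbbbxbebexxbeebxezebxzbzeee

Sliding a length-3 window over the 47 characters (45 positions):
  position 43–45: bze

1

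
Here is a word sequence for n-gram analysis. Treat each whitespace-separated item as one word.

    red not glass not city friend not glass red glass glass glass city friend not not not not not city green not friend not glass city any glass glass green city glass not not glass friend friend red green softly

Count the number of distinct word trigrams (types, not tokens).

34

40 tokens → 38 trigram windows in total.
Repeated trigrams (each contributes count−1 duplicates):
  not not not: 3
  city friend not: 2
  friend not glass: 2
4 duplicate windows → 38 − 4 = 34 distinct.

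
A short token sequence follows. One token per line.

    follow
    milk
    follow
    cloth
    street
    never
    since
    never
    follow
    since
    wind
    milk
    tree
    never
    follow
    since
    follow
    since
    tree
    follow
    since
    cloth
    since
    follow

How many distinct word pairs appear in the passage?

24 tokens → 23 bigram windows in total.
Repeated bigrams (each contributes count−1 duplicates):
  follow since: 4
  never follow: 2
  since follow: 2
5 duplicate windows → 23 − 5 = 18 distinct.

18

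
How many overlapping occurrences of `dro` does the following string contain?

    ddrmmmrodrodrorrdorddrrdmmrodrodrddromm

Sliding a length-3 window over the 39 characters (37 positions):
  position 9–11: dro
  position 12–14: dro
  position 29–31: dro
  position 35–37: dro

4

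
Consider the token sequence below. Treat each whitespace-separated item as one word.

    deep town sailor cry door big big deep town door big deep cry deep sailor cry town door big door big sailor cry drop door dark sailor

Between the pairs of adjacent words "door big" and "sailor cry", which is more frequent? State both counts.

"door big": 4 occurrences
"sailor cry": 3 occurrences

"door big" (4 vs 3)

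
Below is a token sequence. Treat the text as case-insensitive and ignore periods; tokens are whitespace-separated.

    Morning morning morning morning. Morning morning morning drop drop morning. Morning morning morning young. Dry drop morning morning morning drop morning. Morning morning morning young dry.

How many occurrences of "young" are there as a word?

Scanning the 26 tokens for "young":
  position 14: young
  position 25: young

2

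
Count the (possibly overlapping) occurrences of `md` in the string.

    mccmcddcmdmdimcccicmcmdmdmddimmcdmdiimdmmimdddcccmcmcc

8

Sliding a length-2 window over the 54 characters (53 positions):
  position 9–10: md
  position 11–12: md
  position 22–23: md
  position 24–25: md
  position 26–27: md
  position 34–35: md
  position 38–39: md
  position 43–44: md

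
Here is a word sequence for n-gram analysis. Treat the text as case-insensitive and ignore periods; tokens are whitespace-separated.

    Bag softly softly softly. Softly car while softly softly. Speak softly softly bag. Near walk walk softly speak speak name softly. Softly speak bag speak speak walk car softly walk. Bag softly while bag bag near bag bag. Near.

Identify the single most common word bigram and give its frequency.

"softly softly", 6 times

Bigram frequencies (highest first):
  softly softly: 6
  softly speak: 3
  bag near: 3
  bag softly: 2
  speak speak: 2
  bag bag: 2
  … (20 more, each ≤ 1)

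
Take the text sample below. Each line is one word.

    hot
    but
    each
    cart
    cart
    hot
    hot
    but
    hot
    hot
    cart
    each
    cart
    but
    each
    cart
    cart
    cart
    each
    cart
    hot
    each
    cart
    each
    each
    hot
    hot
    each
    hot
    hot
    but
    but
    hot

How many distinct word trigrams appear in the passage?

33 tokens → 31 trigram windows in total.
Repeated trigrams (each contributes count−1 duplicates):
  but each cart: 2
  cart each cart: 2
  each cart cart: 2
  each hot hot: 2
  hot hot but: 2
5 duplicate windows → 31 − 5 = 26 distinct.

26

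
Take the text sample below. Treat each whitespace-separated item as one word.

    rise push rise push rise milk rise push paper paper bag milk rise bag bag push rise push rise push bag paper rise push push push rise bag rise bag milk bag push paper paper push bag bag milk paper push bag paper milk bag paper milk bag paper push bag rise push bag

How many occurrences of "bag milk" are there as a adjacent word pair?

3

Scanning the 53 overlapping bigram windows for "bag milk":
  position 11–12: bag milk
  position 30–31: bag milk
  position 38–39: bag milk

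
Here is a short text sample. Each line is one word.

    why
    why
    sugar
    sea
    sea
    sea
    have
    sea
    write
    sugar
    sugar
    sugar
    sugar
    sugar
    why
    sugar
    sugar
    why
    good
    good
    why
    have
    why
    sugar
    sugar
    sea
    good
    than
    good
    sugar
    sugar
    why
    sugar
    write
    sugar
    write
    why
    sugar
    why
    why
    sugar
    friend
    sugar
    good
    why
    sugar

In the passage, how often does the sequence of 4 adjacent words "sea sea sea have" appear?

Scanning the 43 overlapping 4-gram windows for "sea sea sea have":
  position 4–7: sea sea sea have

1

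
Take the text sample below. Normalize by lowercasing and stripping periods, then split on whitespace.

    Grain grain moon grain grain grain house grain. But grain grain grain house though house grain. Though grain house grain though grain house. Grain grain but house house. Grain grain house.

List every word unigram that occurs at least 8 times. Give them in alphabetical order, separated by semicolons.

Unigram counts meeting the condition (at least 8 times):
  grain: 17
  house: 8

grain; house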